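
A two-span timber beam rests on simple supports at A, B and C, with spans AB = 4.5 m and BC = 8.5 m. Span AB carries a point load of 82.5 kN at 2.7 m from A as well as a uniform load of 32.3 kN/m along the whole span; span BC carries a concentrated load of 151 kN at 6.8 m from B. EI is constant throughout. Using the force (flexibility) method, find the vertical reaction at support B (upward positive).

R_B = 197.8 kN

Insert a hinge at B; M_B is the redundant, and each span becomes simply supported.
Discontinuity in slope at B on the released structure — sum the simple-span end rotations:
  span AB: point load 82.5 at a = 2.7: Pab(L + a)/(6LEI) = 106.9/EI
  span AB: UDL 32.3: wL³/(24EI) = 122.6/EI
  span BC: point load 151 at a = 6.8: Pab(L + b)/(6LEI) = 349.1/EI
  relative rotation θ_0 = (229.6 + 349.1)/EI = 578.7/EI
A unit hogging moment at B produces rotation L₁/(3EI) + L₂/(3EI) = 4.333/EI.
Slope continuity at B: θ_0 = M_B·4.333/EI, so M_B = 578.7/4.333 = 133.5 kN·m (hogging).
Span AB, ΣM about A with M_B applied at B: R_B^{AB}·4.5 = 549.8 + 133.5, so R_B^{AB} = 151.9 kN and R_A = 227.8 − 151.9 = 76 kN.
Span BC, ΣM about C: R_B^{BC}·8.5 = 256.7 + 133.5, so R_B^{BC} = 45.91 kN and R_C = 151 − 45.91 = 105.1 kN.
R_B = 151.9 + 45.91 = 197.8 kN.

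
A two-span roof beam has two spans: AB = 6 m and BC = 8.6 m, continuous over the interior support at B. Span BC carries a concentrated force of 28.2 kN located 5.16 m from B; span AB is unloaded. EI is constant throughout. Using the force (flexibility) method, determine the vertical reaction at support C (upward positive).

R_C = 14.13 kN

Release continuity at B by inserting a hinge; the redundant is the internal moment M_B. The primary structure is two simply-supported spans AB and BC.
Rotations at B on the released spans (each span's end-slope, ×1/EI):
  span BC: point load 28.2 at a = 5.16: Pab(L + b)/(6LEI) = 116.8/EI
  relative rotation θ_0 = (0 + 116.8)/EI = 116.8/EI
A unit hogging moment at B produces rotation L₁/(3EI) + L₂/(3EI) = 4.867/EI.
Compatibility: M_B·(L₁+L₂)/(3EI) = θ_0, giving M_B = 24 kN·m (hogging).
Span BC, ΣM about C: R_B^{BC}·8.6 = 97.01 + 24, so R_B^{BC} = 14.07 kN and R_C = 28.2 − 14.07 = 14.13 kN.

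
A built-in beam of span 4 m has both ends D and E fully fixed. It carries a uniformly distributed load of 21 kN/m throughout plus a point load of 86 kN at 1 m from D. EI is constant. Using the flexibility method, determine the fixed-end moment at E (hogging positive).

Release both end moments; the primary structure is a simply-supported span DE with redundants M_D and M_E.
Simple-span end rotations at D and E under the given loads:
  at D: UDL 21: wL³/(24EI) = 56/EI
  at E: UDL 21: wL³/(24EI) = 56/EI
  at D: point load 86 at a = 1: Pab(L + b)/(6LEI) = 75.25/EI
  at E: point load 86 at a = 1: Pab(L + a)/(6LEI) = 53.75/EI
  θ_D0 = 131.2/EI,  θ_E0 = 109.8/EI
Flexibility coefficients: a unit moment at one end gives L/(3EI) there and L/(6EI) at the far end, so f₁₁ = f₂₂ = 1.333/EI and f₁₂ = f₂₁ = 0.6667/EI.
Compatibility — zero rotation at each built-in end:
  1.333 M_D + 0.6667 M_E = 131.2
  0.6667 M_D + 1.333 M_E = 109.8
Solving the pair gives M_D = 76.38 kN·m and M_E = 44.12 kN·m (hogging).

M_E = 44.12 kN·m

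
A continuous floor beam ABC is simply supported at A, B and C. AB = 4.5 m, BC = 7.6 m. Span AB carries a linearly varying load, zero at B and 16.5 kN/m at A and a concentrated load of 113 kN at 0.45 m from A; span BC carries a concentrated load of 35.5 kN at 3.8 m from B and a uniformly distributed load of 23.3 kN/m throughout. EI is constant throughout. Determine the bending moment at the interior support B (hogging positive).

Release continuity at B by inserting a hinge; the redundant is the internal moment M_B. The primary structure is two simply-supported spans AB and BC.
Discontinuity in slope at B on the released structure — sum the simple-span end rotations:
  span AB: triangular load, peak 16.5: 7w₀L³/(360EI) = 29.24/EI
  span AB: point load 113 at a = 0.45: Pab(L + a)/(6LEI) = 37.76/EI
  span BC: point load 35.5 at a = 3.8: Pab(L + b)/(6LEI) = 128.2/EI
  span BC: UDL 23.3: wL³/(24EI) = 426.2/EI
  relative rotation θ_0 = (66.99 + 554.3)/EI = 621.3/EI
A unit hogging moment at B produces rotation L₁/(3EI) + L₂/(3EI) = 4.033/EI.
Slope continuity at B: θ_0 = M_B·4.033/EI, so M_B = 621.3/4.033 = 154 kN·m (hogging).

M_B = 154 kN·m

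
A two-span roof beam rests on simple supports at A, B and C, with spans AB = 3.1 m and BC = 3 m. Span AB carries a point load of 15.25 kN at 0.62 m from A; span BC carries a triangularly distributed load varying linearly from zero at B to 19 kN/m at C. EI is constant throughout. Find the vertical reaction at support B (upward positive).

Insert a hinge at B; M_B is the redundant, and each span becomes simply supported.
End slopes at the hinge B, treating each span as simply supported:
  span AB: point load 15.25 at a = 0.62: Pab(L + a)/(6LEI) = 4.69/EI
  span BC: triangular load, peak 19: 7w₀L³/(360EI) = 9.975/EI
  relative rotation θ_0 = (4.69 + 9.975)/EI = 14.66/EI
A unit hogging moment at B produces rotation L₁/(3EI) + L₂/(3EI) = 2.033/EI.
Compatibility: M_B·(L₁+L₂)/(3EI) = θ_0, giving M_B = 7.212 kN·m (hogging).
Span AB, ΣM about A with M_B applied at B: R_B^{AB}·3.1 = 9.455 + 7.212, so R_B^{AB} = 5.376 kN and R_A = 15.25 − 5.376 = 9.874 kN.
Span BC, ΣM about C: R_B^{BC}·3 = 28.5 + 7.212, so R_B^{BC} = 11.9 kN and R_C = 28.5 − 11.9 = 16.6 kN.
R_B = 5.376 + 11.9 = 17.28 kN.

R_B = 17.28 kN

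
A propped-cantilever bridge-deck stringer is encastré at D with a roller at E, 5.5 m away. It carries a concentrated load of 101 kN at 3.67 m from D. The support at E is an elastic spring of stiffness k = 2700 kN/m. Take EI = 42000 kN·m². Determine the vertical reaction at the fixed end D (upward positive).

R_D = 60.04 kN

Choose R_E as the redundant. The primary structure is the cantilever fixed at D.
Downward deflection at the released point E due to the loads:
  point load 101 at a = 3.67: Pa²(3L − a)/(6EI) = 2909/EI
Flexibility coefficient — unit upward force at E: δ_{EE} = L³/(3EI) = 55.46/EI.
With EI = 42000 kN·m²: δ_0 = 0.06926 m and δ_{EE} = 0.00132 m/kN.
Compatibility — the spring shortens by R_E/k under the reaction it provides: δ_0 − R_E·δ_{EE} = R_E/k. With 1/k = 0.00037 m/kN, R_E = δ_0 / (δ_{EE} + 1/k) = 0.06926 / (0.00132 + 0.00037) = 40.96 kN.
Vertical equilibrium: R_D = ΣP − R_E = 101 − 40.96 = 60.04 kN.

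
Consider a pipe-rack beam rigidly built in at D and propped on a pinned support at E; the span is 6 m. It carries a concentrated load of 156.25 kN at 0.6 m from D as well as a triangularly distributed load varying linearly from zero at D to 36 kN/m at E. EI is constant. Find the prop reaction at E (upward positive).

R_E = 61.67 kN

Remove the prop at E; the released (primary) structure is a cantilever built in at D.
Free-end deflection of the primary structure under the applied loading (downward +):
  point load 156.25 at a = 0.6: Pa²(3L − a)/(6EI) = 163.1/EI
  triangular load, peak 36 at the free end: 11w₀L⁴/(120EI) = 4277/EI
  δ_0 = 4440/EI
Flexibility coefficient — unit upward force at E: δ_{EE} = L³/(3EI) = 72/EI.
Compatibility at E: δ_0 − R_E·δ_{EE} = 0, so R_E = 4440/72 = 61.67 kN.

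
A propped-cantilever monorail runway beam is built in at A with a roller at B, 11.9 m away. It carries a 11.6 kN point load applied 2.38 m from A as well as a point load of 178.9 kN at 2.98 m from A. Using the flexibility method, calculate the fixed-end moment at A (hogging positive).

Take the reaction at B as the redundant and release it; the primary structure is a cantilever fixed at A.
Downward deflection at the released point B due to the loads:
  point load 11.6 at a = 2.38: Pa²(3L − a)/(6EI) = 364.9/EI
  point load 178.9 at a = 2.98: Pa²(3L − a)/(6EI) = 8664/EI
  δ_0 = 9029/EI
Tip deflection under a unit load at B: L³/(3EI) = 561.7/EI.
The prop prevents deflection at B: R_B = δ_0/δ_{BB} = 9029/561.7 = 16.07 kN.
Moment equilibrium about A: M_A = Σ(load moments about A) − R_B·L = 560.7 − 16.07×11.9 = 369.5 kN·m.

M_A = 369.5 kN·m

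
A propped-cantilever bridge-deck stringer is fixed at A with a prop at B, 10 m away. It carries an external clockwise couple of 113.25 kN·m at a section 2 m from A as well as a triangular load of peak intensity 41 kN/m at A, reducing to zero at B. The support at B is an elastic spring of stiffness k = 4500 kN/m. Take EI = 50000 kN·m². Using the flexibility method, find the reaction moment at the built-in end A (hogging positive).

M_A = 340.6 kN·m

Take the reaction at B as the redundant and release it; the primary structure is a cantilever fixed at A.
Free-end deflection of the primary structure under the applied loading (downward +):
  clockwise couple 113.25 at a = 2: M₀a(2L − a)/(2EI) = 2038/EI
  triangular load, peak 41 at the fixed end: w₀L⁴/(30EI) = 13667/EI
  δ_0 = 15705/EI
Tip deflection under a unit load at B: L³/(3EI) = 333.3/EI.
With EI = 50000 kN·m²: δ_0 = 0.3141 m and δ_{BB} = 0.006667 m/kN.
Compatibility — the spring shortens by R_B/k under the reaction it provides: δ_0 − R_B·δ_{BB} = R_B/k. With 1/k = 0.000222 m/kN, R_B = δ_0 / (δ_{BB} + 1/k) = 0.3141 / (0.006667 + 0.000222) = 45.6 kN.
Moment equilibrium about A: M_A = Σ(load moments about A) − R_B·L = 796.6 − 45.6×10 = 340.6 kN·m.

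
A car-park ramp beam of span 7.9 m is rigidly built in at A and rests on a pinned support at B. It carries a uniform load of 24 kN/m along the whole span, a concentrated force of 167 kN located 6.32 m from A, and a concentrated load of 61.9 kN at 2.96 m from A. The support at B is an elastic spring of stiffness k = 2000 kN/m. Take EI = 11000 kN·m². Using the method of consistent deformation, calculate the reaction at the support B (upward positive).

R_B = 193.6 kN

Remove the prop at B; the released (primary) structure is a cantilever built in at A.
Free-end deflection of the primary structure under the applied loading (downward +):
  UDL 24: wL⁴/(8EI) = 11685/EI
  point load 167 at a = 6.32: Pa²(3L − a)/(6EI) = 19322/EI
  point load 61.9 at a = 2.96: Pa²(3L − a)/(6EI) = 1875/EI
  δ_0 = 32882/EI
Flexibility coefficient — unit upward force at B: δ_{BB} = L³/(3EI) = 164.3/EI.
With EI = 11000 kN·m²: δ_0 = 2.9892 m and δ_{BB} = 0.014941 m/kN.
Compatibility — the spring shortens by R_B/k under the reaction it provides: δ_0 − R_B·δ_{BB} = R_B/k. With 1/k = 0.0005 m/kN, R_B = δ_0 / (δ_{BB} + 1/k) = 2.9892 / (0.014941 + 0.0005) = 193.6 kN.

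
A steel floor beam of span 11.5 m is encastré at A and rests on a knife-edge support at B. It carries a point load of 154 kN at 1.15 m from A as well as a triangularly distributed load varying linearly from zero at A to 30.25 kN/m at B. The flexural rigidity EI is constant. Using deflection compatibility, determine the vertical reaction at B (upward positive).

Release the roller at B. Primary structure: cantilever fixed at A.
Deflection at B on the released cantilever, summing each load's contribution:
  point load 154 at a = 1.15: Pa²(3L − a)/(6EI) = 1132/EI
  triangular load, peak 30.25 at the free end: 11w₀L⁴/(120EI) = 48498/EI
  δ_0 = 49631/EI
Flexibility coefficient — unit upward force at B: δ_{BB} = L³/(3EI) = 507/EI.
The prop prevents deflection at B: R_B = δ_0/δ_{BB} = 49631/507 = 97.9 kN.

R_B = 97.9 kN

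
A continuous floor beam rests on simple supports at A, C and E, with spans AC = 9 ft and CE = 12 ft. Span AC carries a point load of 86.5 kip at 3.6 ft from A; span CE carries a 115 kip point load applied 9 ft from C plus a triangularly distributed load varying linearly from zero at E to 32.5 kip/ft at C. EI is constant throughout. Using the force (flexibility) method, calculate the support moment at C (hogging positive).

Insert a hinge at C; M_C is the redundant, and each span becomes simply supported.
Rotations at C on the released spans (each span's end-slope, ×1/EI):
  span AC: point load 86.5 at a = 3.6: Pab(L + a)/(6LEI) = 392.4/EI
  span CE: point load 115 at a = 9: Pab(L + b)/(6LEI) = 646.9/EI
  span CE: triangular load, peak 32.5: w₀L³/(45EI) = 1248/EI
  relative rotation θ_0 = (392.4 + 1895)/EI = 2287/EI
A unit hogging moment at C produces rotation L₁/(3EI) + L₂/(3EI) = 7/EI.
Compatibility: M_C·(L₁+L₂)/(3EI) = θ_0, giving M_C = 326.7 kip·ft (hogging).

M_C = 326.7 kip·ft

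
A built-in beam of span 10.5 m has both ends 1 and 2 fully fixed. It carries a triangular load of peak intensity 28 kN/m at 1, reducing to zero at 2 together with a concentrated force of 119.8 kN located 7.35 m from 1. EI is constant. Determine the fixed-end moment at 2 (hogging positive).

M_2 = 287.8 kN·m

Take the two fixed-end moments M_1, M_2 as redundants; the released structure is the simple span 12.
Simple-span end rotations at 1 and 2 under the given loads:
  at 1: triangular load, peak 28: w₀L³/(45EI) = 720.3/EI
  at 2: triangular load, peak 28: 7w₀L³/(360EI) = 630.3/EI
  at 1: point load 119.8 at a = 7.35: Pab(L + b)/(6LEI) = 601/EI
  at 2: point load 119.8 at a = 7.35: Pab(L + a)/(6LEI) = 785.9/EI
  θ_10 = 1321/EI,  θ_20 = 1416/EI
Flexibility coefficients: a unit moment at one end gives L/(3EI) there and L/(6EI) at the far end, so f₁₁ = f₂₂ = 3.5/EI and f₁₂ = f₂₁ = 1.75/EI.
Compatibility — zero rotation at each built-in end:
  3.5 M_1 + 1.75 M_2 = 1321
  1.75 M_1 + 3.5 M_2 = 1416
Solving the pair gives M_1 = 233.6 kN·m and M_2 = 287.8 kN·m (hogging).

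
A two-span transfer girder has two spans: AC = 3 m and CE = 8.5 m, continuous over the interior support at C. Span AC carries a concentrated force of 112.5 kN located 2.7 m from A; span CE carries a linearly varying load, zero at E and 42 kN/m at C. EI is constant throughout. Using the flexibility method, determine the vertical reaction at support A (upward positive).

R_A = -41.1 kN

Take M_C as the redundant. Released structure: two simple spans AC and CE with a hinge at C.
End slopes at the hinge C, treating each span as simply supported:
  span AC: point load 112.5 at a = 2.7: Pab(L + a)/(6LEI) = 28.86/EI
  span CE: triangular load, peak 42: w₀L³/(45EI) = 573.2/EI
  relative rotation θ_0 = (28.86 + 573.2)/EI = 602/EI
A unit hogging moment at C produces rotation L₁/(3EI) + L₂/(3EI) = 3.833/EI.
Compatibility: M_C·(L₁+L₂)/(3EI) = θ_0, giving M_C = 157.1 kN·m (hogging).
Span AC, ΣM about A with M_C applied at C: R_C^{AC}·3 = 303.8 + 157.1, so R_C^{AC} = 153.6 kN and R_A = 112.5 − 153.6 = -41.1 kN.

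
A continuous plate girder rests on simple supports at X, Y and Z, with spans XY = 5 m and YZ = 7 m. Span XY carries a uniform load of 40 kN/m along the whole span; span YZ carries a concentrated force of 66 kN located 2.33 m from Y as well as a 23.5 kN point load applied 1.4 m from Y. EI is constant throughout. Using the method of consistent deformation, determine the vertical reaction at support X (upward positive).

Release continuity at Y by inserting a hinge; the redundant is the internal moment M_Y. The primary structure is two simply-supported spans XY and YZ.
Rotations at Y on the released spans (each span's end-slope, ×1/EI):
  span XY: UDL 40: wL³/(24EI) = 208.3/EI
  span YZ: point load 66 at a = 2.33: Pab(L + b)/(6LEI) = 199.5/EI
  span YZ: point load 23.5 at a = 1.4: Pab(L + b)/(6LEI) = 55.27/EI
  relative rotation θ_0 = (208.3 + 254.8)/EI = 463.1/EI
A unit hogging moment at Y produces rotation L₁/(3EI) + L₂/(3EI) = 4/EI.
Compatibility: M_Y·(L₁+L₂)/(3EI) = θ_0, giving M_Y = 115.8 kN·m (hogging).
Span XY, ΣM about X with M_Y applied at Y: R_Y^{XY}·5 = 500 + 115.8, so R_Y^{XY} = 123.2 kN and R_X = 200 − 123.2 = 76.84 kN.

R_X = 76.84 kN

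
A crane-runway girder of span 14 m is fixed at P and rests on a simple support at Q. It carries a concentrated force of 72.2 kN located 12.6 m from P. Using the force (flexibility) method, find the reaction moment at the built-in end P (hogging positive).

Remove the prop at Q; the released (primary) structure is a cantilever built in at P.
Deflection at Q on the released cantilever, summing each load's contribution:
  point load 72.2 at a = 12.6: Pa²(3L − a)/(6EI) = 56166/EI
Flexibility coefficient — unit upward force at Q: δ_{QQ} = L³/(3EI) = 914.7/EI.
The prop prevents deflection at Q: R_Q = δ_0/δ_{QQ} = 56166/914.7 = 61.41 kN.
Moment equilibrium about P: M_P = Σ(load moments about P) − R_Q·L = 909.7 − 61.41×14 = 50.03 kN·m.

M_P = 50.03 kN·m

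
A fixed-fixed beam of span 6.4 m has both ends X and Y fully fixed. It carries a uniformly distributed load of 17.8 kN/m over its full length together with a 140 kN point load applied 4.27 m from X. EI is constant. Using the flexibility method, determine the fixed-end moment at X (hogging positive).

M_X = 127 kN·m

Release both end moments; the primary structure is a simply-supported span XY with redundants M_X and M_Y.
Simple-span end rotations at X and Y under the given loads:
  at X: UDL 17.8: wL³/(24EI) = 194.4/EI
  at Y: UDL 17.8: wL³/(24EI) = 194.4/EI
  at X: point load 140 at a = 4.27: Pab(L + b)/(6LEI) = 282.8/EI
  at Y: point load 140 at a = 4.27: Pab(L + a)/(6LEI) = 353.8/EI
  θ_X0 = 477.3/EI,  θ_Y0 = 548.2/EI
Flexibility coefficients: a unit moment at one end gives L/(3EI) there and L/(6EI) at the far end, so f₁₁ = f₂₂ = 2.133/EI and f₁₂ = f₂₁ = 1.067/EI.
Compatibility — zero rotation at each built-in end:
  2.133 M_X + 1.067 M_Y = 477.3
  1.067 M_X + 2.133 M_Y = 548.2
Solving the pair gives M_X = 127 kN·m and M_Y = 193.5 kN·m (hogging).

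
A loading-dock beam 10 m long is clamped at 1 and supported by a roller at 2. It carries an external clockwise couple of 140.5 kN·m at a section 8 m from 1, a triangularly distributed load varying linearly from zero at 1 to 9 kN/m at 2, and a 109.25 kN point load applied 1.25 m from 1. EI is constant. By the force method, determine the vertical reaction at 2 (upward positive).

Release the roller at 2. Primary structure: cantilever fixed at 1.
Primary-structure tip deflection at 2 by superposition:
  clockwise couple 140.5 at a = 8: M₀a(2L − a)/(2EI) = 6744/EI
  triangular load, peak 9 at the free end: 11w₀L⁴/(120EI) = 8250/EI
  point load 109.25 at a = 1.25: Pa²(3L − a)/(6EI) = 818/EI
  δ_0 = 15812/EI
Flexibility coefficient — unit upward force at 2: δ_{22} = L³/(3EI) = 333.3/EI.
The prop prevents deflection at 2: R_2 = δ_0/δ_{22} = 15812/333.3 = 47.44 kN.

R_2 = 47.44 kN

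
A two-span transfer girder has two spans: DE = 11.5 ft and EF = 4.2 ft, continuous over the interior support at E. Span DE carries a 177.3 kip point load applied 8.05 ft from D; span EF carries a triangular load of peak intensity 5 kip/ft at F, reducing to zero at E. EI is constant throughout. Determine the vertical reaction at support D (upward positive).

R_D = 29.89 kip

Take M_E as the redundant. Released structure: two simple spans DE and EF with a hinge at E.
Rotations at E on the released spans (each span's end-slope, ×1/EI):
  span DE: point load 177.3 at a = 8.05: Pab(L + a)/(6LEI) = 1395/EI
  span EF: triangular load, peak 5: 7w₀L³/(360EI) = 7.203/EI
  relative rotation θ_0 = (1395 + 7.203)/EI = 1402/EI
A unit hogging moment at E produces rotation L₁/(3EI) + L₂/(3EI) = 5.233/EI.
Slope continuity at E: θ_0 = M_E·5.233/EI, so M_E = 1402/5.233 = 268 kip·ft (hogging).
Span DE, ΣM about D with M_E applied at E: R_E^{DE}·11.5 = 1427 + 268, so R_E^{DE} = 147.4 kip and R_D = 177.3 − 147.4 = 29.89 kip.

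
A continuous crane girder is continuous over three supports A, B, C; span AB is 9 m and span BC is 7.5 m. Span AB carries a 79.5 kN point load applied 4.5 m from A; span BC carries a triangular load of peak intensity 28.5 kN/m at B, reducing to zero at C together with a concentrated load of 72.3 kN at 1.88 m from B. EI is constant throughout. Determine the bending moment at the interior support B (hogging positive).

M_B = 162.2 kN·m

Take M_B as the redundant. Released structure: two simple spans AB and BC with a hinge at B.
End slopes at the hinge B, treating each span as simply supported:
  span AB: point load 79.5 at a = 4.5: Pab(L + a)/(6LEI) = 402.5/EI
  span BC: triangular load, peak 28.5: w₀L³/(45EI) = 267.2/EI
  span BC: point load 72.3 at a = 1.88: Pab(L + b)/(6LEI) = 222.7/EI
  relative rotation θ_0 = (402.5 + 489.9)/EI = 892.4/EI
A unit hogging moment at B produces rotation L₁/(3EI) + L₂/(3EI) = 5.5/EI.
Compatibility: M_B·(L₁+L₂)/(3EI) = θ_0, giving M_B = 162.2 kN·m (hogging).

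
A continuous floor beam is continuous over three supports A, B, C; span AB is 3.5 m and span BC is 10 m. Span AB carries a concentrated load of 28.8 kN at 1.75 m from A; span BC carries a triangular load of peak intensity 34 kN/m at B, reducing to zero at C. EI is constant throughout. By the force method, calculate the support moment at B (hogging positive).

Insert a hinge at B; M_B is the redundant, and each span becomes simply supported.
Rotations at B on the released spans (each span's end-slope, ×1/EI):
  span AB: point load 28.8 at a = 1.75: Pab(L + a)/(6LEI) = 22.05/EI
  span BC: triangular load, peak 34: w₀L³/(45EI) = 755.6/EI
  relative rotation θ_0 = (22.05 + 755.6)/EI = 777.6/EI
A unit hogging moment at B produces rotation L₁/(3EI) + L₂/(3EI) = 4.5/EI.
Compatibility: M_B·(L₁+L₂)/(3EI) = θ_0, giving M_B = 172.8 kN·m (hogging).

M_B = 172.8 kN·m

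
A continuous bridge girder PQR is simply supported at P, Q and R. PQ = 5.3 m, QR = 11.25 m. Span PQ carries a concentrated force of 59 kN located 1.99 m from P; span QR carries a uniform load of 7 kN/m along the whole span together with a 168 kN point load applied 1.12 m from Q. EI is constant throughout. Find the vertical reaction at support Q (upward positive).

Take M_Q as the redundant. Released structure: two simple spans PQ and QR with a hinge at Q.
Rotations at Q on the released spans (each span's end-slope, ×1/EI):
  span PQ: point load 59 at a = 1.99: Pab(L + a)/(6LEI) = 89.09/EI
  span QR: UDL 7: wL³/(24EI) = 415.3/EI
  span QR: point load 168 at a = 1.12: Pab(L + b)/(6LEI) = 603.7/EI
  relative rotation θ_0 = (89.09 + 1019)/EI = 1108/EI
A unit hogging moment at Q produces rotation L₁/(3EI) + L₂/(3EI) = 5.517/EI.
Slope continuity at Q: θ_0 = M_Q·5.517/EI, so M_Q = 1108/5.517 = 200.9 kN·m (hogging).
Span PQ, ΣM about P with M_Q applied at Q: R_Q^{PQ}·5.3 = 117.4 + 200.9, so R_Q^{PQ} = 60.05 kN and R_P = 59 − 60.05 = -1.052 kN.
Span QR, ΣM about R: R_Q^{QR}·11.25 = 2145 + 200.9, so R_Q^{QR} = 208.5 kN and R_R = 246.8 − 208.5 = 38.25 kN.
R_Q = 60.05 + 208.5 = 268.6 kN.

R_Q = 268.6 kN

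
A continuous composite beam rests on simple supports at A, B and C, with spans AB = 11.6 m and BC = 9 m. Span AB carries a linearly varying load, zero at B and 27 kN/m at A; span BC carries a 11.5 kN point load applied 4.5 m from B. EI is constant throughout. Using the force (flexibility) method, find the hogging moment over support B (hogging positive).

M_B = 127.8 kN·m

Take M_B as the redundant. Released structure: two simple spans AB and BC with a hinge at B.
End slopes at the hinge B, treating each span as simply supported:
  span AB: triangular load, peak 27: 7w₀L³/(360EI) = 819.5/EI
  span BC: point load 11.5 at a = 4.5: Pab(L + b)/(6LEI) = 58.22/EI
  relative rotation θ_0 = (819.5 + 58.22)/EI = 877.7/EI
A unit hogging moment at B produces rotation L₁/(3EI) + L₂/(3EI) = 6.867/EI.
Compatibility: M_B·(L₁+L₂)/(3EI) = θ_0, giving M_B = 127.8 kN·m (hogging).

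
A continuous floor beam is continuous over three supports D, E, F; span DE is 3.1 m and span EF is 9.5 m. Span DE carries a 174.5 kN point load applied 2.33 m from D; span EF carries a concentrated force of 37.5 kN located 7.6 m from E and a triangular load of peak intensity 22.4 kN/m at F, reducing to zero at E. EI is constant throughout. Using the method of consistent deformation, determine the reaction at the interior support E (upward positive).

R_E = 232.5 kN

Insert a hinge at E; M_E is the redundant, and each span becomes simply supported.
Discontinuity in slope at E on the released structure — sum the simple-span end rotations:
  span DE: point load 174.5 at a = 2.33: Pab(L + a)/(6LEI) = 91.4/EI
  span EF: point load 37.5 at a = 7.6: Pab(L + b)/(6LEI) = 108.3/EI
  span EF: triangular load, peak 22.4: 7w₀L³/(360EI) = 373.4/EI
  relative rotation θ_0 = (91.4 + 481.7)/EI = 573.1/EI
A unit hogging moment at E produces rotation L₁/(3EI) + L₂/(3EI) = 4.2/EI.
Slope continuity at E: θ_0 = M_E·4.2/EI, so M_E = 573.1/4.2 = 136.5 kN·m (hogging).
Span DE, ΣM about D with M_E applied at E: R_E^{DE}·3.1 = 406.6 + 136.5, so R_E^{DE} = 175.2 kN and R_D = 174.5 − 175.2 = -0.6757 kN.
Span EF, ΣM about F: R_E^{EF}·9.5 = 408.2 + 136.5, so R_E^{EF} = 57.33 kN and R_F = 143.9 − 57.33 = 86.57 kN.
R_E = 175.2 + 57.33 = 232.5 kN.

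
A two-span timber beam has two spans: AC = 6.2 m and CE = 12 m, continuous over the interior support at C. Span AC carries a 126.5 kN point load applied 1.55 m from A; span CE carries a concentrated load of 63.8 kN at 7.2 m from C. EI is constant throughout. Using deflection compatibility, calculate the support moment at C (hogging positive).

M_C = 116.1 kN·m

Take M_C as the redundant. Released structure: two simple spans AC and CE with a hinge at C.
End slopes at the hinge C, treating each span as simply supported:
  span AC: point load 126.5 at a = 1.55: Pab(L + a)/(6LEI) = 189.9/EI
  span CE: point load 63.8 at a = 7.2: Pab(L + b)/(6LEI) = 514.5/EI
  relative rotation θ_0 = (189.9 + 514.5)/EI = 704.4/EI
A unit hogging moment at C produces rotation L₁/(3EI) + L₂/(3EI) = 6.067/EI.
Slope continuity at C: θ_0 = M_C·6.067/EI, so M_C = 704.4/6.067 = 116.1 kN·m (hogging).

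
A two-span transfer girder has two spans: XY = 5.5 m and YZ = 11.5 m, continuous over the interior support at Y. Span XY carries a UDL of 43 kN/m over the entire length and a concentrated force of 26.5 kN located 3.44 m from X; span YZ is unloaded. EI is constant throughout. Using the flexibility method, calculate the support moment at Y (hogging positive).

Insert a hinge at Y; M_Y is the redundant, and each span becomes simply supported.
Discontinuity in slope at Y on the released structure — sum the simple-span end rotations:
  span XY: UDL 43: wL³/(24EI) = 298.1/EI
  span XY: point load 26.5 at a = 3.44: Pab(L + a)/(6LEI) = 50.87/EI
  relative rotation θ_0 = (349 + 0)/EI = 349/EI
A unit hogging moment at Y produces rotation L₁/(3EI) + L₂/(3EI) = 5.667/EI.
Compatibility: M_Y·(L₁+L₂)/(3EI) = θ_0, giving M_Y = 61.58 kN·m (hogging).

M_Y = 61.58 kN·m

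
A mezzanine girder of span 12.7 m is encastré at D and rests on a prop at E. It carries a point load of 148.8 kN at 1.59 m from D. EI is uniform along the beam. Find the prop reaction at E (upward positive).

R_E = 3.352 kN

Remove the prop at E; the released (primary) structure is a cantilever built in at D.
Primary-structure tip deflection at E by superposition:
  point load 148.8 at a = 1.59: Pa²(3L − a)/(6EI) = 2289/EI
Flexibility coefficient — unit upward force at E: δ_{EE} = L³/(3EI) = 682.8/EI.
The prop prevents deflection at E: R_E = δ_0/δ_{EE} = 2289/682.8 = 3.352 kN.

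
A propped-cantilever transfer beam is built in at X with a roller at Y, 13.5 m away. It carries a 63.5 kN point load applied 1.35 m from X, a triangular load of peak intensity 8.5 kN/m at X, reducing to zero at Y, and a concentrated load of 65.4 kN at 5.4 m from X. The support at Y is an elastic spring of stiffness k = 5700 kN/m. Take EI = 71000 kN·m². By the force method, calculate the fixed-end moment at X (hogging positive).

M_X = 351.3 kN·m

Remove the prop at Y; the released (primary) structure is a cantilever built in at X.
Downward deflection at the released point Y due to the loads:
  point load 63.5 at a = 1.35: Pa²(3L − a)/(6EI) = 755.1/EI
  triangular load, peak 8.5 at the fixed end: w₀L⁴/(30EI) = 9411/EI
  point load 65.4 at a = 5.4: Pa²(3L − a)/(6EI) = 11156/EI
  δ_0 = 21322/EI
Flexibility coefficient — unit upward force at Y: δ_{YY} = L³/(3EI) = 820.1/EI.
With EI = 71000 kN·m²: δ_0 = 0.30032 m and δ_{YY} = 0.011551 m/kN.
Compatibility — the spring shortens by R_Y/k under the reaction it provides: δ_0 − R_Y·δ_{YY} = R_Y/k. With 1/k = 0.000175 m/kN, R_Y = δ_0 / (δ_{YY} + 1/k) = 0.30032 / (0.011551 + 0.000175) = 25.61 kN.
Moment equilibrium about X: M_X = Σ(load moments about X) − R_Y·L = 697.1 − 25.61×13.5 = 351.3 kN·m.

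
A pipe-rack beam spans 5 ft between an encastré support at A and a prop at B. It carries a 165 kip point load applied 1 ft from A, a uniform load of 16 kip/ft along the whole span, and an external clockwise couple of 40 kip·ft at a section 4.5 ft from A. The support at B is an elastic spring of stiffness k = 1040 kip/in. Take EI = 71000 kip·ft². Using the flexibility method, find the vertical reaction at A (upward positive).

Take the reaction at B as the redundant and release it; the primary structure is a cantilever fixed at A.
Primary-structure tip deflection at B by superposition:
  point load 165 at a = 1: Pa²(3L − a)/(6EI) = 385/EI
  UDL 16: wL⁴/(8EI) = 1250/EI
  clockwise couple 40 at a = 4.5: M₀a(2L − a)/(2EI) = 495/EI
  δ_0 = 2130/EI
Flexibility coefficient — unit upward force at B: δ_{BB} = L³/(3EI) = 41.67/EI.
With EI = 71000 kip·ft²: δ_0 = 0.03 ft and δ_{BB} = 0.000587 ft/kip.
Compatibility — the spring shortens by R_B/k under the reaction it provides: δ_0 − R_B·δ_{BB} = R_B/k. With 1/k = 1/(1040×12) ft/kip = 0.00008 ft/kip, R_B = δ_0 / (δ_{BB} + 1/k) = 0.03 / (0.000587 + 0.00008) = 44.98 kip.
Vertical equilibrium: R_A = ΣP − R_B = 245 − 44.98 = 200 kip.

R_A = 200 kip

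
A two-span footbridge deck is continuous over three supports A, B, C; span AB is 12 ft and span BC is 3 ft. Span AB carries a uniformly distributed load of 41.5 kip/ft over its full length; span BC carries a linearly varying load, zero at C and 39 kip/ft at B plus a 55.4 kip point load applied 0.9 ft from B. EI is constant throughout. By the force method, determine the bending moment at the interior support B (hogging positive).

M_B = 608.2 kip·ft

Insert a hinge at B; M_B is the redundant, and each span becomes simply supported.
End slopes at the hinge B, treating each span as simply supported:
  span AB: UDL 41.5: wL³/(24EI) = 2988/EI
  span BC: triangular load, peak 39: w₀L³/(45EI) = 23.4/EI
  span BC: point load 55.4 at a = 0.9: Pab(L + b)/(6LEI) = 29.67/EI
  relative rotation θ_0 = (2988 + 53.07)/EI = 3041/EI
A unit hogging moment at B produces rotation L₁/(3EI) + L₂/(3EI) = 5/EI.
Slope continuity at B: θ_0 = M_B·5/EI, so M_B = 3041/5 = 608.2 kip·ft (hogging).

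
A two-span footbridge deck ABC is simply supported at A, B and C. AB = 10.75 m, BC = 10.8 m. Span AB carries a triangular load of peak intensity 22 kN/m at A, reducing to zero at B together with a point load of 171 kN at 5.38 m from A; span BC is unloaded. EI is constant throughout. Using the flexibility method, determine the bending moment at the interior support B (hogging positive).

Take M_B as the redundant. Released structure: two simple spans AB and BC with a hinge at B.
Discontinuity in slope at B on the released structure — sum the simple-span end rotations:
  span AB: triangular load, peak 22: 7w₀L³/(360EI) = 531.4/EI
  span AB: point load 171 at a = 5.38: Pab(L + a)/(6LEI) = 1235/EI
  relative rotation θ_0 = (1767 + 0)/EI = 1767/EI
A unit hogging moment at B produces rotation L₁/(3EI) + L₂/(3EI) = 7.183/EI.
Compatibility: M_B·(L₁+L₂)/(3EI) = θ_0, giving M_B = 246 kN·m (hogging).

M_B = 246 kN·m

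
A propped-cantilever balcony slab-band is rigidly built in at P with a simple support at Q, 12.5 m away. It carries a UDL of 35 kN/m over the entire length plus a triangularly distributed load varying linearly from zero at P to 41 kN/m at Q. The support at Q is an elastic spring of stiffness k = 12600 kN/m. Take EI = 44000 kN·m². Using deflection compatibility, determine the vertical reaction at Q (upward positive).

Release the roller at Q. Primary structure: cantilever fixed at P.
Downward deflection at the released point Q due to the loads:
  UDL 35: wL⁴/(8EI) = 106812/EI
  triangular load, peak 41 at the free end: 11w₀L⁴/(120EI) = 91756/EI
  δ_0 = 198568/EI
Tip deflection under a unit load at Q: L³/(3EI) = 651/EI.
With EI = 44000 kN·m²: δ_0 = 4.5129 m and δ_{QQ} = 0.014796 m/kN.
Compatibility — the spring shortens by R_Q/k under the reaction it provides: δ_0 − R_Q·δ_{QQ} = R_Q/k. With 1/k = 0.000079 m/kN, R_Q = δ_0 / (δ_{QQ} + 1/k) = 4.5129 / (0.014796 + 0.000079) = 303.4 kN.

R_Q = 303.4 kN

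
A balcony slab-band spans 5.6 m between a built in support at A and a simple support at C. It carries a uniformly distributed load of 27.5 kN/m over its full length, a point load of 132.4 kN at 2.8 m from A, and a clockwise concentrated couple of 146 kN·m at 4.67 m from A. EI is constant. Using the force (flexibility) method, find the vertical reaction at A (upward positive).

R_A = 149.2 kN

Release the roller at C. Primary structure: cantilever fixed at A.
Free-end deflection of the primary structure under the applied loading (downward +):
  UDL 27.5: wL⁴/(8EI) = 3381/EI
  point load 132.4 at a = 2.8: Pa²(3L − a)/(6EI) = 2422/EI
  clockwise couple 146 at a = 4.67: M₀a(2L − a)/(2EI) = 2226/EI
  δ_0 = 8029/EI
Tip deflection under a unit load at C: L³/(3EI) = 58.54/EI.
Compatibility at C: δ_0 − R_C·δ_{CC} = 0, so R_C = 8029/58.54 = 137.2 kN.
Vertical equilibrium: R_A = ΣP − R_C = 286.4 − 137.2 = 149.2 kN.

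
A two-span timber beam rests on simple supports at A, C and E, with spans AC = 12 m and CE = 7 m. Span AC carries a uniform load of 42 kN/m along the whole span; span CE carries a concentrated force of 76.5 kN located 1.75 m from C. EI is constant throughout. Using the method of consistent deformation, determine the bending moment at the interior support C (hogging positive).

Release continuity at C by inserting a hinge; the redundant is the internal moment M_C. The primary structure is two simply-supported spans AC and CE.
Rotations at C on the released spans (each span's end-slope, ×1/EI):
  span AC: UDL 42: wL³/(24EI) = 3024/EI
  span CE: point load 76.5 at a = 1.75: Pab(L + b)/(6LEI) = 205/EI
  relative rotation θ_0 = (3024 + 205)/EI = 3229/EI
A unit hogging moment at C produces rotation L₁/(3EI) + L₂/(3EI) = 6.333/EI.
Compatibility: M_C·(L₁+L₂)/(3EI) = θ_0, giving M_C = 509.8 kN·m (hogging).

M_C = 509.8 kN·m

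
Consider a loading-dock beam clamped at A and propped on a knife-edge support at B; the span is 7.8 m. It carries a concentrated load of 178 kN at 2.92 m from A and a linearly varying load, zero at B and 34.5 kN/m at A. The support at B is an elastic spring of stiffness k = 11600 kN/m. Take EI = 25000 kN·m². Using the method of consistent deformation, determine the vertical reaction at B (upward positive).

Choose R_B as the redundant. The primary structure is the cantilever fixed at A.
Primary-structure tip deflection at B by superposition:
  point load 178 at a = 2.92: Pa²(3L − a)/(6EI) = 5180/EI
  triangular load, peak 34.5 at the fixed end: w₀L⁴/(30EI) = 4257/EI
  δ_0 = 9437/EI
Tip deflection under a unit load at B: L³/(3EI) = 158.2/EI.
With EI = 25000 kN·m²: δ_0 = 0.37749 m and δ_{BB} = 0.006327 m/kN.
Compatibility — the spring shortens by R_B/k under the reaction it provides: δ_0 − R_B·δ_{BB} = R_B/k. With 1/k = 0.000086 m/kN, R_B = δ_0 / (δ_{BB} + 1/k) = 0.37749 / (0.006327 + 0.000086) = 58.86 kN.

R_B = 58.86 kN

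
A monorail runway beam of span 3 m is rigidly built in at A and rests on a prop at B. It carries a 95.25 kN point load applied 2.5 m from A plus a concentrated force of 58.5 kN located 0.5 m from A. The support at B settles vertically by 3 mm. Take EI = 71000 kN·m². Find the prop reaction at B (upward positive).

Choose R_B as the redundant. The primary structure is the cantilever fixed at A.
Primary-structure tip deflection at B by superposition:
  point load 95.25 at a = 2.5: Pa²(3L − a)/(6EI) = 644.9/EI
  point load 58.5 at a = 0.5: Pa²(3L − a)/(6EI) = 20.72/EI
  δ_0 = 665.6/EI
Tip deflection under a unit load at B: L³/(3EI) = 9/EI.
With EI = 71000 kN·m²: δ_0 = 0.009375 m and δ_{BB} = 0.000127 m/kN.
Compatibility — the beam at B must follow the support down by 0.003 m: δ_0 − R_B·δ_{BB} = 0.003, so R_B = (0.009375 − 0.003)/0.000127 = 50.29 kN.

R_B = 50.29 kN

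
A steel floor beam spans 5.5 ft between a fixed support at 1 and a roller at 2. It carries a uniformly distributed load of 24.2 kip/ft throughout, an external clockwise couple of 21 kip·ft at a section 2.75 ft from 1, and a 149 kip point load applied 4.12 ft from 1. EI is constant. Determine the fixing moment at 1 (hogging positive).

Choose R_2 as the redundant. The primary structure is the cantilever fixed at 1.
Primary-structure tip deflection at 2 by superposition:
  UDL 24.2: wL⁴/(8EI) = 2768/EI
  clockwise couple 21 at a = 2.75: M₀a(2L − a)/(2EI) = 238.2/EI
  point load 149 at a = 4.12: Pa²(3L − a)/(6EI) = 5219/EI
  δ_0 = 8225/EI
Flexibility coefficient — unit upward force at 2: δ_{22} = L³/(3EI) = 55.46/EI.
The prop prevents deflection at 2: R_2 = δ_0/δ_{22} = 8225/55.46 = 148.3 kip.
Moment equilibrium about 1: M_1 = Σ(load moments about 1) − R_2·L = 1001 − 148.3×5.5 = 185.2 kip·ft.

M_1 = 185.2 kip·ft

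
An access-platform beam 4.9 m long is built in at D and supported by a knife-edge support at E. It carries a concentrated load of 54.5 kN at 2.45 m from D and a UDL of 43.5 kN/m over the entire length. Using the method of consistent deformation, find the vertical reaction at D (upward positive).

Remove the prop at E; the released (primary) structure is a cantilever built in at D.
Deflection at E on the released cantilever, summing each load's contribution:
  point load 54.5 at a = 2.45: Pa²(3L − a)/(6EI) = 667.9/EI
  UDL 43.5: wL⁴/(8EI) = 3135/EI
  δ_0 = 3803/EI
Flexibility coefficient — unit upward force at E: δ_{EE} = L³/(3EI) = 39.22/EI.
The prop prevents deflection at E: R_E = δ_0/δ_{EE} = 3803/39.22 = 96.96 kN.
Vertical equilibrium: R_D = ΣP − R_E = 267.6 − 96.96 = 170.7 kN.

R_D = 170.7 kN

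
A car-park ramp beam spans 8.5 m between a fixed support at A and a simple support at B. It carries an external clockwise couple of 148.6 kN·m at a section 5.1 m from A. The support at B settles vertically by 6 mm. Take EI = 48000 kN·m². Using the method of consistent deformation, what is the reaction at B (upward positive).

Release the roller at B. Primary structure: cantilever fixed at A.
Primary-structure tip deflection at B by superposition:
  clockwise couple 148.6 at a = 5.1: M₀a(2L − a)/(2EI) = 4509/EI
Flexibility coefficient — unit upward force at B: δ_{BB} = L³/(3EI) = 204.7/EI.
With EI = 48000 kN·m²: δ_0 = 0.093943 m and δ_{BB} = 0.004265 m/kN.
Compatibility — the beam at B must follow the support down by 0.006 m: δ_0 − R_B·δ_{BB} = 0.006, so R_B = (0.093943 − 0.006)/0.004265 = 20.62 kN.

R_B = 20.62 kN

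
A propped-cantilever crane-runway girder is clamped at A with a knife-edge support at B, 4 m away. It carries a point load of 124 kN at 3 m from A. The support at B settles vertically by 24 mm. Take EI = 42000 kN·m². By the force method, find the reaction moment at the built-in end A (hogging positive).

Choose R_B as the redundant. The primary structure is the cantilever fixed at A.
Downward deflection at the released point B due to the loads:
  point load 124 at a = 3: Pa²(3L − a)/(6EI) = 1674/EI
Tip deflection under a unit load at B: L³/(3EI) = 21.33/EI.
With EI = 42000 kN·m²: δ_0 = 0.039857 m and δ_{BB} = 0.000508 m/kN.
Compatibility — the beam at B must follow the support down by 0.024 m: δ_0 − R_B·δ_{BB} = 0.024, so R_B = (0.039857 − 0.024)/0.000508 = 31.22 kN.
Moment equilibrium about A: M_A = Σ(load moments about A) − R_B·L = 372 − 31.22×4 = 247.1 kN·m.

M_A = 247.1 kN·m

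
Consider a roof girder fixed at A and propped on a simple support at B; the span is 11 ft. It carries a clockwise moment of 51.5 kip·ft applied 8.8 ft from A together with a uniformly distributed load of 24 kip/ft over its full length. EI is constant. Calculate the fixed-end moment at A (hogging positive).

Take the reaction at B as the redundant and release it; the primary structure is a cantilever fixed at A.
Downward deflection at the released point B due to the loads:
  clockwise couple 51.5 at a = 8.8: M₀a(2L − a)/(2EI) = 2991/EI
  UDL 24: wL⁴/(8EI) = 43923/EI
  δ_0 = 46914/EI
Flexibility coefficient — unit upward force at B: δ_{BB} = L³/(3EI) = 443.7/EI.
Compatibility at B: δ_0 − R_B·δ_{BB} = 0, so R_B = 46914/443.7 = 105.7 kip.
Moment equilibrium about A: M_A = Σ(load moments about A) − R_B·L = 1504 − 105.7×11 = 340.3 kip·ft.

M_A = 340.3 kip·ft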